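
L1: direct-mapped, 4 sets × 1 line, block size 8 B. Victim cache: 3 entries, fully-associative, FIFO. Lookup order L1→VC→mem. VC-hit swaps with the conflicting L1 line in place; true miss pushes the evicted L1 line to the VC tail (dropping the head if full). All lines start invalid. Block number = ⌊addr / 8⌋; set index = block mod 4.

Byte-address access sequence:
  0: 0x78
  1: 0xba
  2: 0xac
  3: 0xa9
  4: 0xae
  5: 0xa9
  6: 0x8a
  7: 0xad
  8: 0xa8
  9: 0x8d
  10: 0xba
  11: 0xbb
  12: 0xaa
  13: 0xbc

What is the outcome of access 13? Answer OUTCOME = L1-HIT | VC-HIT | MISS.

OUTCOME = L1-HIT

#0 0x78→b15/s3 MISS; vc=[]
#1 0xba→b23/s3 MISS; vc=[15]
#2 0xac→b21/s1 MISS; vc=[15]
#3 0xa9→b21/s1 L1-HIT; vc=[15]
#4 0xae→b21/s1 L1-HIT; vc=[15]
#5 0xa9→b21/s1 L1-HIT; vc=[15]
#6 0x8a→b17/s1 MISS; vc=[15,21]
#7 0xad→b21/s1 VC-HIT; vc=[15,17]
#8 0xa8→b21/s1 L1-HIT; vc=[15,17]
#9 0x8d→b17/s1 VC-HIT; vc=[15,21]
#10 0xba→b23/s3 L1-HIT; vc=[15,21]
#11 0xbb→b23/s3 L1-HIT; vc=[15,21]
#12 0xaa→b21/s1 VC-HIT; vc=[15,17]
#13 0xbc→b23/s3 L1-HIT; vc=[15,17]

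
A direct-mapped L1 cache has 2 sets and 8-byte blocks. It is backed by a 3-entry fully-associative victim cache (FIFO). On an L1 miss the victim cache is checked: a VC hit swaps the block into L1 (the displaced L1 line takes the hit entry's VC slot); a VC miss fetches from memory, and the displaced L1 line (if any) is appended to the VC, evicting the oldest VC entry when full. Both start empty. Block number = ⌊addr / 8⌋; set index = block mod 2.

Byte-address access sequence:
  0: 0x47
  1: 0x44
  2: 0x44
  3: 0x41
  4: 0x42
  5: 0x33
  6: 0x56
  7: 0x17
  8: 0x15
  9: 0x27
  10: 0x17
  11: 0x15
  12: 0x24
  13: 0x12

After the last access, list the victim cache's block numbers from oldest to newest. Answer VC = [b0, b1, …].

#0 0x47→b8/s0 MISS; vc=[]
#1 0x44→b8/s0 L1-HIT; vc=[]
#2 0x44→b8/s0 L1-HIT; vc=[]
#3 0x41→b8/s0 L1-HIT; vc=[]
#4 0x42→b8/s0 L1-HIT; vc=[]
#5 0x33→b6/s0 MISS; vc=[8]
#6 0x56→b10/s0 MISS; vc=[8,6]
#7 0x17→b2/s0 MISS; vc=[8,6,10]
#8 0x15→b2/s0 L1-HIT; vc=[8,6,10]
#9 0x27→b4/s0 MISS; vc=[6,10,2]
#10 0x17→b2/s0 VC-HIT; vc=[6,10,4]
#11 0x15→b2/s0 L1-HIT; vc=[6,10,4]
#12 0x24→b4/s0 VC-HIT; vc=[6,10,2]
#13 0x12→b2/s0 VC-HIT; vc=[6,10,4]

VC = [6, 10, 4]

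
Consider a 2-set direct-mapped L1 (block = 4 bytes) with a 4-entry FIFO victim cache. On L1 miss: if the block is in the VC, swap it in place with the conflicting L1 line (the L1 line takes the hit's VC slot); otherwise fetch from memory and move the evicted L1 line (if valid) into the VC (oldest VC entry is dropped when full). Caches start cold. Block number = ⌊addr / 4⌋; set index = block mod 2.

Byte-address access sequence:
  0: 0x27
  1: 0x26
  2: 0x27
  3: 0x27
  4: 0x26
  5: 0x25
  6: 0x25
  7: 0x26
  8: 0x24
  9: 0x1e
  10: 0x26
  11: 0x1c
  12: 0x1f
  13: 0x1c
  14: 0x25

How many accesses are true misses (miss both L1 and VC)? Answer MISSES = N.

0: 0x27 (blk 9, set 1) → MISS  vc=[]
1: 0x26 (blk 9, set 1) → L1-HIT  vc=[]
2: 0x27 (blk 9, set 1) → L1-HIT  vc=[]
3: 0x27 (blk 9, set 1) → L1-HIT  vc=[]
4: 0x26 (blk 9, set 1) → L1-HIT  vc=[]
5: 0x25 (blk 9, set 1) → L1-HIT  vc=[]
6: 0x25 (blk 9, set 1) → L1-HIT  vc=[]
7: 0x26 (blk 9, set 1) → L1-HIT  vc=[]
8: 0x24 (blk 9, set 1) → L1-HIT  vc=[]
9: 0x1e (blk 7, set 1) → MISS  vc=[9]
10: 0x26 (blk 9, set 1) → VC-HIT  vc=[7]
11: 0x1c (blk 7, set 1) → VC-HIT  vc=[9]
12: 0x1f (blk 7, set 1) → L1-HIT  vc=[9]
13: 0x1c (blk 7, set 1) → L1-HIT  vc=[9]
14: 0x25 (blk 9, set 1) → VC-HIT  vc=[7]

MISSES = 2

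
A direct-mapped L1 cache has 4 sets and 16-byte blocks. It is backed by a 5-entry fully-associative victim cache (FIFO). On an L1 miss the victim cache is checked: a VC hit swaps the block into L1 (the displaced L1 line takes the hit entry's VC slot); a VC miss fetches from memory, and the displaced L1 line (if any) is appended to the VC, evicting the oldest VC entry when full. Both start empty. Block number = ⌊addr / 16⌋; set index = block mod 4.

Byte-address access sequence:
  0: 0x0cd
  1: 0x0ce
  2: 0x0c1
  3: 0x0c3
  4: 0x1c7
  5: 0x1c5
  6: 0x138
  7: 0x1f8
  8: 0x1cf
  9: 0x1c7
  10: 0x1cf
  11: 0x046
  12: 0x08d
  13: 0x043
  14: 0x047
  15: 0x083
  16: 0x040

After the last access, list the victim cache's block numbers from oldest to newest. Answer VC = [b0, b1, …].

VC = [12, 19, 28, 8]

0: 0xcd (blk 12, set 0) → MISS  vc=[]
1: 0xce (blk 12, set 0) → L1-HIT  vc=[]
2: 0xc1 (blk 12, set 0) → L1-HIT  vc=[]
3: 0xc3 (blk 12, set 0) → L1-HIT  vc=[]
4: 0x1c7 (blk 28, set 0) → MISS  vc=[12]
5: 0x1c5 (blk 28, set 0) → L1-HIT  vc=[12]
6: 0x138 (blk 19, set 3) → MISS  vc=[12]
7: 0x1f8 (blk 31, set 3) → MISS  vc=[12, 19]
8: 0x1cf (blk 28, set 0) → L1-HIT  vc=[12, 19]
9: 0x1c7 (blk 28, set 0) → L1-HIT  vc=[12, 19]
10: 0x1cf (blk 28, set 0) → L1-HIT  vc=[12, 19]
11: 0x46 (blk 4, set 0) → MISS  vc=[12, 19, 28]
12: 0x8d (blk 8, set 0) → MISS  vc=[12, 19, 28, 4]
13: 0x43 (blk 4, set 0) → VC-HIT  vc=[12, 19, 28, 8]
14: 0x47 (blk 4, set 0) → L1-HIT  vc=[12, 19, 28, 8]
15: 0x83 (blk 8, set 0) → VC-HIT  vc=[12, 19, 28, 4]
16: 0x40 (blk 4, set 0) → VC-HIT  vc=[12, 19, 28, 8]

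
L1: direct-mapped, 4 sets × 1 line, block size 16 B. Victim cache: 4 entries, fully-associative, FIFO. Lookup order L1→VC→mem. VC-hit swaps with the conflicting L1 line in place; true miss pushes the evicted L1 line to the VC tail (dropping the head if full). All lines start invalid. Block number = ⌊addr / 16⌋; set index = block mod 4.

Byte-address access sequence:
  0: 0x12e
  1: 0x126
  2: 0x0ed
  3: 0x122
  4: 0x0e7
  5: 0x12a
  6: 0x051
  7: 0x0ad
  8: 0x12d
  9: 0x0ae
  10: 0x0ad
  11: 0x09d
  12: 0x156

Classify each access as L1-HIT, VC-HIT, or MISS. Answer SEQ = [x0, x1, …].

SEQ = [MISS, L1-HIT, MISS, VC-HIT, VC-HIT, VC-HIT, MISS, MISS, VC-HIT, VC-HIT, L1-HIT, MISS, MISS]

#0 0x12e→b18/s2 MISS; vc=[]
#1 0x126→b18/s2 L1-HIT; vc=[]
#2 0xed→b14/s2 MISS; vc=[18]
#3 0x122→b18/s2 VC-HIT; vc=[14]
#4 0xe7→b14/s2 VC-HIT; vc=[18]
#5 0x12a→b18/s2 VC-HIT; vc=[14]
#6 0x51→b5/s1 MISS; vc=[14]
#7 0xad→b10/s2 MISS; vc=[14,18]
#8 0x12d→b18/s2 VC-HIT; vc=[14,10]
#9 0xae→b10/s2 VC-HIT; vc=[14,18]
#10 0xad→b10/s2 L1-HIT; vc=[14,18]
#11 0x9d→b9/s1 MISS; vc=[14,18,5]
#12 0x156→b21/s1 MISS; vc=[14,18,5,9]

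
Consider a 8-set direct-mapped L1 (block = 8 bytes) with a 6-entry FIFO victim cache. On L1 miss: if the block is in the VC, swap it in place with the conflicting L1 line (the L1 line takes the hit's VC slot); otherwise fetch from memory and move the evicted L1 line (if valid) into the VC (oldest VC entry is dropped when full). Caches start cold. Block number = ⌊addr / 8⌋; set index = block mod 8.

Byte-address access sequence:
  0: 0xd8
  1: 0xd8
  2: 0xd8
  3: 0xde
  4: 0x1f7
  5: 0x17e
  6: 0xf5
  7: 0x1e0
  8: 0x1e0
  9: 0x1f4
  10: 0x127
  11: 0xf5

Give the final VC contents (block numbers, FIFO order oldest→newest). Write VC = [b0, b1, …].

  [0] addr=0xd8 blk=27 s=3: MISS | VC []
  [1] addr=0xd8 blk=27 s=3: L1-HIT | VC []
  [2] addr=0xd8 blk=27 s=3: L1-HIT | VC []
  [3] addr=0xde blk=27 s=3: L1-HIT | VC []
  [4] addr=0x1f7 blk=62 s=6: MISS | VC []
  [5] addr=0x17e blk=47 s=7: MISS | VC []
  [6] addr=0xf5 blk=30 s=6: MISS | VC [62]
  [7] addr=0x1e0 blk=60 s=4: MISS | VC [62]
  [8] addr=0x1e0 blk=60 s=4: L1-HIT | VC [62]
  [9] addr=0x1f4 blk=62 s=6: VC-HIT | VC [30]
  [10] addr=0x127 blk=36 s=4: MISS | VC [30, 60]
  [11] addr=0xf5 blk=30 s=6: VC-HIT | VC [62, 60]

VC = [62, 60]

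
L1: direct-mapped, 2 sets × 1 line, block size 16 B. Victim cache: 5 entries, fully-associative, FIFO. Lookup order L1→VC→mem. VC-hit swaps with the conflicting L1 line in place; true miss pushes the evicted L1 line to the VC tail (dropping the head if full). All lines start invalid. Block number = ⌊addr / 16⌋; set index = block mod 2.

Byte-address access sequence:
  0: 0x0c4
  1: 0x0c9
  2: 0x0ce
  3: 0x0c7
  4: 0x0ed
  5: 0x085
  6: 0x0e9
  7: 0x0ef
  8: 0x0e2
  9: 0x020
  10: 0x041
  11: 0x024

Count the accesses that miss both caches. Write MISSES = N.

MISSES = 5

  [0] addr=0xc4 blk=12 s=0: MISS | VC []
  [1] addr=0xc9 blk=12 s=0: L1-HIT | VC []
  [2] addr=0xce blk=12 s=0: L1-HIT | VC []
  [3] addr=0xc7 blk=12 s=0: L1-HIT | VC []
  [4] addr=0xed blk=14 s=0: MISS | VC [12]
  [5] addr=0x85 blk=8 s=0: MISS | VC [12, 14]
  [6] addr=0xe9 blk=14 s=0: VC-HIT | VC [12, 8]
  [7] addr=0xef blk=14 s=0: L1-HIT | VC [12, 8]
  [8] addr=0xe2 blk=14 s=0: L1-HIT | VC [12, 8]
  [9] addr=0x20 blk=2 s=0: MISS | VC [12, 8, 14]
  [10] addr=0x41 blk=4 s=0: MISS | VC [12, 8, 14, 2]
  [11] addr=0x24 blk=2 s=0: VC-HIT | VC [12, 8, 14, 4]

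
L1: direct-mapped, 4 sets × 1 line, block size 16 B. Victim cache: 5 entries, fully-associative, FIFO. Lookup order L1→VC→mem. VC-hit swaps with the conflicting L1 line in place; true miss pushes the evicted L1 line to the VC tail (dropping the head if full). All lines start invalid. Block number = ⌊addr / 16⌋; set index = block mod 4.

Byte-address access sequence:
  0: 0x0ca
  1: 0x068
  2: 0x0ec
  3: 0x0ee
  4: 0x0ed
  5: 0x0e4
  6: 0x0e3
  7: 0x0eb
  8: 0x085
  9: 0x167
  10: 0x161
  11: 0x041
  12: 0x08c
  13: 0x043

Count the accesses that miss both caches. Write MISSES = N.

MISSES = 6

  [0] addr=0xca blk=12 s=0: MISS | VC []
  [1] addr=0x68 blk=6 s=2: MISS | VC []
  [2] addr=0xec blk=14 s=2: MISS | VC [6]
  [3] addr=0xee blk=14 s=2: L1-HIT | VC [6]
  [4] addr=0xed blk=14 s=2: L1-HIT | VC [6]
  [5] addr=0xe4 blk=14 s=2: L1-HIT | VC [6]
  [6] addr=0xe3 blk=14 s=2: L1-HIT | VC [6]
  [7] addr=0xeb blk=14 s=2: L1-HIT | VC [6]
  [8] addr=0x85 blk=8 s=0: MISS | VC [6, 12]
  [9] addr=0x167 blk=22 s=2: MISS | VC [6, 12, 14]
  [10] addr=0x161 blk=22 s=2: L1-HIT | VC [6, 12, 14]
  [11] addr=0x41 blk=4 s=0: MISS | VC [6, 12, 14, 8]
  [12] addr=0x8c blk=8 s=0: VC-HIT | VC [6, 12, 14, 4]
  [13] addr=0x43 blk=4 s=0: VC-HIT | VC [6, 12, 14, 8]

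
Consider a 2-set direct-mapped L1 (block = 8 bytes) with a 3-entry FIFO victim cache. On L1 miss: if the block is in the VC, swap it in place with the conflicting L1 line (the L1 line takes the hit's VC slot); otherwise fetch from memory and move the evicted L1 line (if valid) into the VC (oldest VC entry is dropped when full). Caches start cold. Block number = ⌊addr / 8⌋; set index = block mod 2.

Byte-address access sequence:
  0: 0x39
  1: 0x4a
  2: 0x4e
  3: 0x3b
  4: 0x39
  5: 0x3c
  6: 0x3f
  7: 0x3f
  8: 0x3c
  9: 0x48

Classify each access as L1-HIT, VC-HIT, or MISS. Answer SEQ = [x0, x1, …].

0: 0x39 (blk 7, set 1) → MISS  vc=[]
1: 0x4a (blk 9, set 1) → MISS  vc=[7]
2: 0x4e (blk 9, set 1) → L1-HIT  vc=[7]
3: 0x3b (blk 7, set 1) → VC-HIT  vc=[9]
4: 0x39 (blk 7, set 1) → L1-HIT  vc=[9]
5: 0x3c (blk 7, set 1) → L1-HIT  vc=[9]
6: 0x3f (blk 7, set 1) → L1-HIT  vc=[9]
7: 0x3f (blk 7, set 1) → L1-HIT  vc=[9]
8: 0x3c (blk 7, set 1) → L1-HIT  vc=[9]
9: 0x48 (blk 9, set 1) → VC-HIT  vc=[7]

SEQ = [MISS, MISS, L1-HIT, VC-HIT, L1-HIT, L1-HIT, L1-HIT, L1-HIT, L1-HIT, VC-HIT]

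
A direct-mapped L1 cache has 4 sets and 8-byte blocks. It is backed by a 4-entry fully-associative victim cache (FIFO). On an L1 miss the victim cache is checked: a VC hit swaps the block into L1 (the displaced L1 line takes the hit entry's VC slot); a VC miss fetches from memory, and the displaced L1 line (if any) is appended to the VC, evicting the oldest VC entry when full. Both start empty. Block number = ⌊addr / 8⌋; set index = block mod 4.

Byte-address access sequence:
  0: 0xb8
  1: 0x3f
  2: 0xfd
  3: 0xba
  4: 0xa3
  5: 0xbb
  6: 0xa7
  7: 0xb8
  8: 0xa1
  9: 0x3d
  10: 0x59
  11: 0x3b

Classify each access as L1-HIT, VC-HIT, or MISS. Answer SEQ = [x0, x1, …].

SEQ = [MISS, MISS, MISS, VC-HIT, MISS, L1-HIT, L1-HIT, L1-HIT, L1-HIT, VC-HIT, MISS, VC-HIT]

  [0] addr=0xb8 blk=23 s=3: MISS | VC []
  [1] addr=0x3f blk=7 s=3: MISS | VC [23]
  [2] addr=0xfd blk=31 s=3: MISS | VC [23, 7]
  [3] addr=0xba blk=23 s=3: VC-HIT | VC [31, 7]
  [4] addr=0xa3 blk=20 s=0: MISS | VC [31, 7]
  [5] addr=0xbb blk=23 s=3: L1-HIT | VC [31, 7]
  [6] addr=0xa7 blk=20 s=0: L1-HIT | VC [31, 7]
  [7] addr=0xb8 blk=23 s=3: L1-HIT | VC [31, 7]
  [8] addr=0xa1 blk=20 s=0: L1-HIT | VC [31, 7]
  [9] addr=0x3d blk=7 s=3: VC-HIT | VC [31, 23]
  [10] addr=0x59 blk=11 s=3: MISS | VC [31, 23, 7]
  [11] addr=0x3b blk=7 s=3: VC-HIT | VC [31, 23, 11]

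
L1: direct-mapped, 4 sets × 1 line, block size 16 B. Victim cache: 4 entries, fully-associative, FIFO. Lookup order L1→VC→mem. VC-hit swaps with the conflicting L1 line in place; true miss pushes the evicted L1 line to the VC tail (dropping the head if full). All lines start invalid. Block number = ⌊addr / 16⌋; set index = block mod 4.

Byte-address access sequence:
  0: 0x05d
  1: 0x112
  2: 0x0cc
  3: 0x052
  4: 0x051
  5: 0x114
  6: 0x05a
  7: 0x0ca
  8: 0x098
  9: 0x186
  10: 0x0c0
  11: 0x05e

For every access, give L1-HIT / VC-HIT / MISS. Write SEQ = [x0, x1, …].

SEQ = [MISS, MISS, MISS, VC-HIT, L1-HIT, VC-HIT, VC-HIT, L1-HIT, MISS, MISS, VC-HIT, VC-HIT]

#0 0x5d→b5/s1 MISS; vc=[]
#1 0x112→b17/s1 MISS; vc=[5]
#2 0xcc→b12/s0 MISS; vc=[5]
#3 0x52→b5/s1 VC-HIT; vc=[17]
#4 0x51→b5/s1 L1-HIT; vc=[17]
#5 0x114→b17/s1 VC-HIT; vc=[5]
#6 0x5a→b5/s1 VC-HIT; vc=[17]
#7 0xca→b12/s0 L1-HIT; vc=[17]
#8 0x98→b9/s1 MISS; vc=[17,5]
#9 0x186→b24/s0 MISS; vc=[17,5,12]
#10 0xc0→b12/s0 VC-HIT; vc=[17,5,24]
#11 0x5e→b5/s1 VC-HIT; vc=[17,9,24]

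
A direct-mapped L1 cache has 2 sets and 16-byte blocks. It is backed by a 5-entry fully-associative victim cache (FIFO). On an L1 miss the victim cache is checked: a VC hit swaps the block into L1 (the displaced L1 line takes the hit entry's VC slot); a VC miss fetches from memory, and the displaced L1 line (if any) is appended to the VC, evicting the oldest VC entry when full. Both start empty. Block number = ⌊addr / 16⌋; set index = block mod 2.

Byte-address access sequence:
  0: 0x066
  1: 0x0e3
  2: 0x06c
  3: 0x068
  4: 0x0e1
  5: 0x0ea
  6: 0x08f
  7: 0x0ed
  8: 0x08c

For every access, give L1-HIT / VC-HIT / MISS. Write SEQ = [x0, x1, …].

SEQ = [MISS, MISS, VC-HIT, L1-HIT, VC-HIT, L1-HIT, MISS, VC-HIT, VC-HIT]

0: 0x66 (blk 6, set 0) → MISS  vc=[]
1: 0xe3 (blk 14, set 0) → MISS  vc=[6]
2: 0x6c (blk 6, set 0) → VC-HIT  vc=[14]
3: 0x68 (blk 6, set 0) → L1-HIT  vc=[14]
4: 0xe1 (blk 14, set 0) → VC-HIT  vc=[6]
5: 0xea (blk 14, set 0) → L1-HIT  vc=[6]
6: 0x8f (blk 8, set 0) → MISS  vc=[6, 14]
7: 0xed (blk 14, set 0) → VC-HIT  vc=[6, 8]
8: 0x8c (blk 8, set 0) → VC-HIT  vc=[6, 14]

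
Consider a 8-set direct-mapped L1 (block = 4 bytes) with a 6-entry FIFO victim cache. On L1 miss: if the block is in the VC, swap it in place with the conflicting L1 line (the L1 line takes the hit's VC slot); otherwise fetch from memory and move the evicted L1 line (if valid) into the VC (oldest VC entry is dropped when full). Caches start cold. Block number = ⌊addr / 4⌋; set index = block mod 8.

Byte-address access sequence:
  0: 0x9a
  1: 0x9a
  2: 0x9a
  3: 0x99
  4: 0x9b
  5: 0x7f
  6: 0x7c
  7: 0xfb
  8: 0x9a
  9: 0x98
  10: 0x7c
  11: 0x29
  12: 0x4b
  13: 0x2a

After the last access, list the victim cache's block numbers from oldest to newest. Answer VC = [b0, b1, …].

  [0] addr=0x9a blk=38 s=6: MISS | VC []
  [1] addr=0x9a blk=38 s=6: L1-HIT | VC []
  [2] addr=0x9a blk=38 s=6: L1-HIT | VC []
  [3] addr=0x99 blk=38 s=6: L1-HIT | VC []
  [4] addr=0x9b blk=38 s=6: L1-HIT | VC []
  [5] addr=0x7f blk=31 s=7: MISS | VC []
  [6] addr=0x7c blk=31 s=7: L1-HIT | VC []
  [7] addr=0xfb blk=62 s=6: MISS | VC [38]
  [8] addr=0x9a blk=38 s=6: VC-HIT | VC [62]
  [9] addr=0x98 blk=38 s=6: L1-HIT | VC [62]
  [10] addr=0x7c blk=31 s=7: L1-HIT | VC [62]
  [11] addr=0x29 blk=10 s=2: MISS | VC [62]
  [12] addr=0x4b blk=18 s=2: MISS | VC [62, 10]
  [13] addr=0x2a blk=10 s=2: VC-HIT | VC [62, 18]

VC = [62, 18]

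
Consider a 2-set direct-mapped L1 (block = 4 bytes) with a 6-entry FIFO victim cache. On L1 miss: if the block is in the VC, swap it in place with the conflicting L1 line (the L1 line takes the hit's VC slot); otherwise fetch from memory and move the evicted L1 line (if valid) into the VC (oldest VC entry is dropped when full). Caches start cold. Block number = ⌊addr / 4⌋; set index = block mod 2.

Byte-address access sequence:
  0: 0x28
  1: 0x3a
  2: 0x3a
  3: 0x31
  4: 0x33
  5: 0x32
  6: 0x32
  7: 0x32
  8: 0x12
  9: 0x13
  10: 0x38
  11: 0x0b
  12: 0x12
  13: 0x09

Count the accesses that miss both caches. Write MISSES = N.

#0 0x28→b10/s0 MISS; vc=[]
#1 0x3a→b14/s0 MISS; vc=[10]
#2 0x3a→b14/s0 L1-HIT; vc=[10]
#3 0x31→b12/s0 MISS; vc=[10,14]
#4 0x33→b12/s0 L1-HIT; vc=[10,14]
#5 0x32→b12/s0 L1-HIT; vc=[10,14]
#6 0x32→b12/s0 L1-HIT; vc=[10,14]
#7 0x32→b12/s0 L1-HIT; vc=[10,14]
#8 0x12→b4/s0 MISS; vc=[10,14,12]
#9 0x13→b4/s0 L1-HIT; vc=[10,14,12]
#10 0x38→b14/s0 VC-HIT; vc=[10,4,12]
#11 0xb→b2/s0 MISS; vc=[10,4,12,14]
#12 0x12→b4/s0 VC-HIT; vc=[10,2,12,14]
#13 0x9→b2/s0 VC-HIT; vc=[10,4,12,14]

MISSES = 5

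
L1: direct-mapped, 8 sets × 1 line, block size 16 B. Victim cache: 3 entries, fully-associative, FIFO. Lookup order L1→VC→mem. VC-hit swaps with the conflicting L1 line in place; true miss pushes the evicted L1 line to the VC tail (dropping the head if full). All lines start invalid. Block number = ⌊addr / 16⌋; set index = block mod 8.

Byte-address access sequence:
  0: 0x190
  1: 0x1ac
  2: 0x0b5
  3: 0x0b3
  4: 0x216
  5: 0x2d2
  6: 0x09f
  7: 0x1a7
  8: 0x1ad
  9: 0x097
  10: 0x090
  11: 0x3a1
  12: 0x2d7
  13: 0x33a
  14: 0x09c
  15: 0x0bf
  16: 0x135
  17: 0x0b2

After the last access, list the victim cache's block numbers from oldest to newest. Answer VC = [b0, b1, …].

0: 0x190 (blk 25, set 1) → MISS  vc=[]
1: 0x1ac (blk 26, set 2) → MISS  vc=[]
2: 0xb5 (blk 11, set 3) → MISS  vc=[]
3: 0xb3 (blk 11, set 3) → L1-HIT  vc=[]
4: 0x216 (blk 33, set 1) → MISS  vc=[25]
5: 0x2d2 (blk 45, set 5) → MISS  vc=[25]
6: 0x9f (blk 9, set 1) → MISS  vc=[25, 33]
7: 0x1a7 (blk 26, set 2) → L1-HIT  vc=[25, 33]
8: 0x1ad (blk 26, set 2) → L1-HIT  vc=[25, 33]
9: 0x97 (blk 9, set 1) → L1-HIT  vc=[25, 33]
10: 0x90 (blk 9, set 1) → L1-HIT  vc=[25, 33]
11: 0x3a1 (blk 58, set 2) → MISS  vc=[25, 33, 26]
12: 0x2d7 (blk 45, set 5) → L1-HIT  vc=[25, 33, 26]
13: 0x33a (blk 51, set 3) → MISS  vc=[33, 26, 11]
14: 0x9c (blk 9, set 1) → L1-HIT  vc=[33, 26, 11]
15: 0xbf (blk 11, set 3) → VC-HIT  vc=[33, 26, 51]
16: 0x135 (blk 19, set 3) → MISS  vc=[26, 51, 11]
17: 0xb2 (blk 11, set 3) → VC-HIT  vc=[26, 51, 19]

VC = [26, 51, 19]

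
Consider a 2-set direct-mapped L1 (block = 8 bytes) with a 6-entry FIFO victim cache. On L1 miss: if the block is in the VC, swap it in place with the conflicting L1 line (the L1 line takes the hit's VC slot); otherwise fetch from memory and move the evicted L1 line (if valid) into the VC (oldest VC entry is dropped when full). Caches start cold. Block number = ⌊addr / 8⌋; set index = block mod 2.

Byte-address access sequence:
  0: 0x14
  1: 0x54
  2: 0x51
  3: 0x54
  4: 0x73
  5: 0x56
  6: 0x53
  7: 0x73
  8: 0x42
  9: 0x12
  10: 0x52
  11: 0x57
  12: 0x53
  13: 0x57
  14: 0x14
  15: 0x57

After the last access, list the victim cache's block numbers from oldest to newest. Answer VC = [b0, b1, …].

VC = [8, 2, 14]

  [0] addr=0x14 blk=2 s=0: MISS | VC []
  [1] addr=0x54 blk=10 s=0: MISS | VC [2]
  [2] addr=0x51 blk=10 s=0: L1-HIT | VC [2]
  [3] addr=0x54 blk=10 s=0: L1-HIT | VC [2]
  [4] addr=0x73 blk=14 s=0: MISS | VC [2, 10]
  [5] addr=0x56 blk=10 s=0: VC-HIT | VC [2, 14]
  [6] addr=0x53 blk=10 s=0: L1-HIT | VC [2, 14]
  [7] addr=0x73 blk=14 s=0: VC-HIT | VC [2, 10]
  [8] addr=0x42 blk=8 s=0: MISS | VC [2, 10, 14]
  [9] addr=0x12 blk=2 s=0: VC-HIT | VC [8, 10, 14]
  [10] addr=0x52 blk=10 s=0: VC-HIT | VC [8, 2, 14]
  [11] addr=0x57 blk=10 s=0: L1-HIT | VC [8, 2, 14]
  [12] addr=0x53 blk=10 s=0: L1-HIT | VC [8, 2, 14]
  [13] addr=0x57 blk=10 s=0: L1-HIT | VC [8, 2, 14]
  [14] addr=0x14 blk=2 s=0: VC-HIT | VC [8, 10, 14]
  [15] addr=0x57 blk=10 s=0: VC-HIT | VC [8, 2, 14]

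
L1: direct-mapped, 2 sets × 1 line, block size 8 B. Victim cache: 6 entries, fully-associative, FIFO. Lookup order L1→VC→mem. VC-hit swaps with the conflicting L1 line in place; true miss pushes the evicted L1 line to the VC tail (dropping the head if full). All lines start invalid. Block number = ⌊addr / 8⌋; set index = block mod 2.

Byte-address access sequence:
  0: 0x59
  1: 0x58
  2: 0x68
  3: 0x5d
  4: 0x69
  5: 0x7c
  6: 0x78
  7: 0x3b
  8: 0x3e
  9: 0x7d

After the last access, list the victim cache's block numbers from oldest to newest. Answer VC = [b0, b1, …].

VC = [11, 13, 7]

#0 0x59→b11/s1 MISS; vc=[]
#1 0x58→b11/s1 L1-HIT; vc=[]
#2 0x68→b13/s1 MISS; vc=[11]
#3 0x5d→b11/s1 VC-HIT; vc=[13]
#4 0x69→b13/s1 VC-HIT; vc=[11]
#5 0x7c→b15/s1 MISS; vc=[11,13]
#6 0x78→b15/s1 L1-HIT; vc=[11,13]
#7 0x3b→b7/s1 MISS; vc=[11,13,15]
#8 0x3e→b7/s1 L1-HIT; vc=[11,13,15]
#9 0x7d→b15/s1 VC-HIT; vc=[11,13,7]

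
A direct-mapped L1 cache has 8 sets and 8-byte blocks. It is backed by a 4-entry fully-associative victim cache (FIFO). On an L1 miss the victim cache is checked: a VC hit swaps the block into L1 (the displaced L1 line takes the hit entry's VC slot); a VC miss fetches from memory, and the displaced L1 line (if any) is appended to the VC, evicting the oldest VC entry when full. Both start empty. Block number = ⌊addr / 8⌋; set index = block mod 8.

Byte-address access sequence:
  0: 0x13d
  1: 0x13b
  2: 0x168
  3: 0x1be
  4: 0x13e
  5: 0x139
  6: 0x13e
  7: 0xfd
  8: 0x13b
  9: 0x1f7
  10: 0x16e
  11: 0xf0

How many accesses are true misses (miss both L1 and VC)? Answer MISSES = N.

#0 0x13d→b39/s7 MISS; vc=[]
#1 0x13b→b39/s7 L1-HIT; vc=[]
#2 0x168→b45/s5 MISS; vc=[]
#3 0x1be→b55/s7 MISS; vc=[39]
#4 0x13e→b39/s7 VC-HIT; vc=[55]
#5 0x139→b39/s7 L1-HIT; vc=[55]
#6 0x13e→b39/s7 L1-HIT; vc=[55]
#7 0xfd→b31/s7 MISS; vc=[55,39]
#8 0x13b→b39/s7 VC-HIT; vc=[55,31]
#9 0x1f7→b62/s6 MISS; vc=[55,31]
#10 0x16e→b45/s5 L1-HIT; vc=[55,31]
#11 0xf0→b30/s6 MISS; vc=[55,31,62]

MISSES = 6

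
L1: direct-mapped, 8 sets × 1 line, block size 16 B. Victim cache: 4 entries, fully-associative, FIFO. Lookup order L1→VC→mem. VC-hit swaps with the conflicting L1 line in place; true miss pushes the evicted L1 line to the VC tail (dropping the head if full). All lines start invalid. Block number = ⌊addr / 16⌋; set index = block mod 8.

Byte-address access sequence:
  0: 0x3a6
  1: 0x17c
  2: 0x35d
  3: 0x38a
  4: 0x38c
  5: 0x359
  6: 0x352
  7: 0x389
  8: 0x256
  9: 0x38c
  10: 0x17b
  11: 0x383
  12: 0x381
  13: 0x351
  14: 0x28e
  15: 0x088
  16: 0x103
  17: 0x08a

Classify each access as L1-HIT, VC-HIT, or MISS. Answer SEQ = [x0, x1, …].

SEQ = [MISS, MISS, MISS, MISS, L1-HIT, L1-HIT, L1-HIT, L1-HIT, MISS, L1-HIT, L1-HIT, L1-HIT, L1-HIT, VC-HIT, MISS, MISS, MISS, VC-HIT]

#0 0x3a6→b58/s2 MISS; vc=[]
#1 0x17c→b23/s7 MISS; vc=[]
#2 0x35d→b53/s5 MISS; vc=[]
#3 0x38a→b56/s0 MISS; vc=[]
#4 0x38c→b56/s0 L1-HIT; vc=[]
#5 0x359→b53/s5 L1-HIT; vc=[]
#6 0x352→b53/s5 L1-HIT; vc=[]
#7 0x389→b56/s0 L1-HIT; vc=[]
#8 0x256→b37/s5 MISS; vc=[53]
#9 0x38c→b56/s0 L1-HIT; vc=[53]
#10 0x17b→b23/s7 L1-HIT; vc=[53]
#11 0x383→b56/s0 L1-HIT; vc=[53]
#12 0x381→b56/s0 L1-HIT; vc=[53]
#13 0x351→b53/s5 VC-HIT; vc=[37]
#14 0x28e→b40/s0 MISS; vc=[37,56]
#15 0x88→b8/s0 MISS; vc=[37,56,40]
#16 0x103→b16/s0 MISS; vc=[37,56,40,8]
#17 0x8a→b8/s0 VC-HIT; vc=[37,56,40,16]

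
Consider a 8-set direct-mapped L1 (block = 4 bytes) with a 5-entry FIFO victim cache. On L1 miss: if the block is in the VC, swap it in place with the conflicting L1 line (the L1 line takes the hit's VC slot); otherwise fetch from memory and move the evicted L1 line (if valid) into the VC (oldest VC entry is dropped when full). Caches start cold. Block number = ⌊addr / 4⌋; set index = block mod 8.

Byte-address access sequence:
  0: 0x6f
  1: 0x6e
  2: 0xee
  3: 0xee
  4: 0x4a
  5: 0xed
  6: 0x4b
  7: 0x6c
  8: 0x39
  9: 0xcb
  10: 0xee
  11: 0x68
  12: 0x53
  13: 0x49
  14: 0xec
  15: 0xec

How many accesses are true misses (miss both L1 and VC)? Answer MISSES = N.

  [0] addr=0x6f blk=27 s=3: MISS | VC []
  [1] addr=0x6e blk=27 s=3: L1-HIT | VC []
  [2] addr=0xee blk=59 s=3: MISS | VC [27]
  [3] addr=0xee blk=59 s=3: L1-HIT | VC [27]
  [4] addr=0x4a blk=18 s=2: MISS | VC [27]
  [5] addr=0xed blk=59 s=3: L1-HIT | VC [27]
  [6] addr=0x4b blk=18 s=2: L1-HIT | VC [27]
  [7] addr=0x6c blk=27 s=3: VC-HIT | VC [59]
  [8] addr=0x39 blk=14 s=6: MISS | VC [59]
  [9] addr=0xcb blk=50 s=2: MISS | VC [59, 18]
  [10] addr=0xee blk=59 s=3: VC-HIT | VC [27, 18]
  [11] addr=0x68 blk=26 s=2: MISS | VC [27, 18, 50]
  [12] addr=0x53 blk=20 s=4: MISS | VC [27, 18, 50]
  [13] addr=0x49 blk=18 s=2: VC-HIT | VC [27, 26, 50]
  [14] addr=0xec blk=59 s=3: L1-HIT | VC [27, 26, 50]
  [15] addr=0xec blk=59 s=3: L1-HIT | VC [27, 26, 50]

MISSES = 7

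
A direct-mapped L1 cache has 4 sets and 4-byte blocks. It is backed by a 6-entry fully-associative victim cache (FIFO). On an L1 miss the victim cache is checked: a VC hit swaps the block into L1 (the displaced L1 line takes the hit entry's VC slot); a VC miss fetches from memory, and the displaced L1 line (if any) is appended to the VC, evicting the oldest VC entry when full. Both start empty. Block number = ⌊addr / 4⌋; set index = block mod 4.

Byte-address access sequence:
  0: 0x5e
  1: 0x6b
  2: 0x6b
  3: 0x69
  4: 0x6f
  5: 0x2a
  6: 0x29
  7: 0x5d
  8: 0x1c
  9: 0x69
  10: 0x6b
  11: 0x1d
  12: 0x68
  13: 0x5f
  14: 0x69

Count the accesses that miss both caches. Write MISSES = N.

#0 0x5e→b23/s3 MISS; vc=[]
#1 0x6b→b26/s2 MISS; vc=[]
#2 0x6b→b26/s2 L1-HIT; vc=[]
#3 0x69→b26/s2 L1-HIT; vc=[]
#4 0x6f→b27/s3 MISS; vc=[23]
#5 0x2a→b10/s2 MISS; vc=[23,26]
#6 0x29→b10/s2 L1-HIT; vc=[23,26]
#7 0x5d→b23/s3 VC-HIT; vc=[27,26]
#8 0x1c→b7/s3 MISS; vc=[27,26,23]
#9 0x69→b26/s2 VC-HIT; vc=[27,10,23]
#10 0x6b→b26/s2 L1-HIT; vc=[27,10,23]
#11 0x1d→b7/s3 L1-HIT; vc=[27,10,23]
#12 0x68→b26/s2 L1-HIT; vc=[27,10,23]
#13 0x5f→b23/s3 VC-HIT; vc=[27,10,7]
#14 0x69→b26/s2 L1-HIT; vc=[27,10,7]

MISSES = 5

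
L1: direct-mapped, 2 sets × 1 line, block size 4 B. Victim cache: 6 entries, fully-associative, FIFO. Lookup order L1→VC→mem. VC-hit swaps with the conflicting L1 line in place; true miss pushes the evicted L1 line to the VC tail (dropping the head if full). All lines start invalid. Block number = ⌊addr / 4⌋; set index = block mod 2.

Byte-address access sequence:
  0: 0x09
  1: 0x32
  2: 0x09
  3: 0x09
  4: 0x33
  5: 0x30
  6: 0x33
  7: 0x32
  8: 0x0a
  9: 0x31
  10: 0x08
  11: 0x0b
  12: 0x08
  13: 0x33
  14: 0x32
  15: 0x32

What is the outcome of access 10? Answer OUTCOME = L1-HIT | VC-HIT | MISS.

0: 0x9 (blk 2, set 0) → MISS  vc=[]
1: 0x32 (blk 12, set 0) → MISS  vc=[2]
2: 0x9 (blk 2, set 0) → VC-HIT  vc=[12]
3: 0x9 (blk 2, set 0) → L1-HIT  vc=[12]
4: 0x33 (blk 12, set 0) → VC-HIT  vc=[2]
5: 0x30 (blk 12, set 0) → L1-HIT  vc=[2]
6: 0x33 (blk 12, set 0) → L1-HIT  vc=[2]
7: 0x32 (blk 12, set 0) → L1-HIT  vc=[2]
8: 0xa (blk 2, set 0) → VC-HIT  vc=[12]
9: 0x31 (blk 12, set 0) → VC-HIT  vc=[2]
10: 0x8 (blk 2, set 0) → VC-HIT  vc=[12]
11: 0xb (blk 2, set 0) → L1-HIT  vc=[12]
12: 0x8 (blk 2, set 0) → L1-HIT  vc=[12]
13: 0x33 (blk 12, set 0) → VC-HIT  vc=[2]
14: 0x32 (blk 12, set 0) → L1-HIT  vc=[2]
15: 0x32 (blk 12, set 0) → L1-HIT  vc=[2]

OUTCOME = VC-HIT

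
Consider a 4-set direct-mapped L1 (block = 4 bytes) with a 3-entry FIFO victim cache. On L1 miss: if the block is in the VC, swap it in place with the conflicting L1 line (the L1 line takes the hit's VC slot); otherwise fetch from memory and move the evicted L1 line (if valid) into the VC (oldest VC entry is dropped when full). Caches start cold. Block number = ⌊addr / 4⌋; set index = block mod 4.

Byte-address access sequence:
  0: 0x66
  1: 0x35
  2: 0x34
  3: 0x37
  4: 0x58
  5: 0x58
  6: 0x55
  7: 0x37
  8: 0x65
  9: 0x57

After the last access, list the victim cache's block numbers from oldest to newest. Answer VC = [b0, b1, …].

VC = [13, 25]

#0 0x66→b25/s1 MISS; vc=[]
#1 0x35→b13/s1 MISS; vc=[25]
#2 0x34→b13/s1 L1-HIT; vc=[25]
#3 0x37→b13/s1 L1-HIT; vc=[25]
#4 0x58→b22/s2 MISS; vc=[25]
#5 0x58→b22/s2 L1-HIT; vc=[25]
#6 0x55→b21/s1 MISS; vc=[25,13]
#7 0x37→b13/s1 VC-HIT; vc=[25,21]
#8 0x65→b25/s1 VC-HIT; vc=[13,21]
#9 0x57→b21/s1 VC-HIT; vc=[13,25]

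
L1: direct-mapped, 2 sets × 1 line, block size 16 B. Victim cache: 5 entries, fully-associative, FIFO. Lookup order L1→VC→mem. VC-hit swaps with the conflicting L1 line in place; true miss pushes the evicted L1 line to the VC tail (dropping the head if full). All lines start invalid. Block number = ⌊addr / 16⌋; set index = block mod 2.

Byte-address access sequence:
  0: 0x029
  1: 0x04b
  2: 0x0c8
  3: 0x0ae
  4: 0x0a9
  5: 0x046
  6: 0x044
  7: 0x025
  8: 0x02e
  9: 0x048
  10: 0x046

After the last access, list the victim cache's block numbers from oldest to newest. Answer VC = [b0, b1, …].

VC = [2, 10, 12]

#0 0x29→b2/s0 MISS; vc=[]
#1 0x4b→b4/s0 MISS; vc=[2]
#2 0xc8→b12/s0 MISS; vc=[2,4]
#3 0xae→b10/s0 MISS; vc=[2,4,12]
#4 0xa9→b10/s0 L1-HIT; vc=[2,4,12]
#5 0x46→b4/s0 VC-HIT; vc=[2,10,12]
#6 0x44→b4/s0 L1-HIT; vc=[2,10,12]
#7 0x25→b2/s0 VC-HIT; vc=[4,10,12]
#8 0x2e→b2/s0 L1-HIT; vc=[4,10,12]
#9 0x48→b4/s0 VC-HIT; vc=[2,10,12]
#10 0x46→b4/s0 L1-HIT; vc=[2,10,12]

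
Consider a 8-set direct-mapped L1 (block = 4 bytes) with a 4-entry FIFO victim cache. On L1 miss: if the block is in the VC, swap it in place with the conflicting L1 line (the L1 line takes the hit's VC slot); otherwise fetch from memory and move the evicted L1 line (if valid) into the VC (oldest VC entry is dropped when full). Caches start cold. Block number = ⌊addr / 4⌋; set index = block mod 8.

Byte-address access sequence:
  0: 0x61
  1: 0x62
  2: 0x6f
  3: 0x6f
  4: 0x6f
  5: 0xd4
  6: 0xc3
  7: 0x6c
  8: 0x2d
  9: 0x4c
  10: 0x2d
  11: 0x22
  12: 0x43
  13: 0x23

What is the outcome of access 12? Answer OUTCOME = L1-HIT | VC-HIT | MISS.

OUTCOME = MISS

  [0] addr=0x61 blk=24 s=0: MISS | VC []
  [1] addr=0x62 blk=24 s=0: L1-HIT | VC []
  [2] addr=0x6f blk=27 s=3: MISS | VC []
  [3] addr=0x6f blk=27 s=3: L1-HIT | VC []
  [4] addr=0x6f blk=27 s=3: L1-HIT | VC []
  [5] addr=0xd4 blk=53 s=5: MISS | VC []
  [6] addr=0xc3 blk=48 s=0: MISS | VC [24]
  [7] addr=0x6c blk=27 s=3: L1-HIT | VC [24]
  [8] addr=0x2d blk=11 s=3: MISS | VC [24, 27]
  [9] addr=0x4c blk=19 s=3: MISS | VC [24, 27, 11]
  [10] addr=0x2d blk=11 s=3: VC-HIT | VC [24, 27, 19]
  [11] addr=0x22 blk=8 s=0: MISS | VC [24, 27, 19, 48]
  [12] addr=0x43 blk=16 s=0: MISS | VC [27, 19, 48, 8]
  [13] addr=0x23 blk=8 s=0: VC-HIT | VC [27, 19, 48, 16]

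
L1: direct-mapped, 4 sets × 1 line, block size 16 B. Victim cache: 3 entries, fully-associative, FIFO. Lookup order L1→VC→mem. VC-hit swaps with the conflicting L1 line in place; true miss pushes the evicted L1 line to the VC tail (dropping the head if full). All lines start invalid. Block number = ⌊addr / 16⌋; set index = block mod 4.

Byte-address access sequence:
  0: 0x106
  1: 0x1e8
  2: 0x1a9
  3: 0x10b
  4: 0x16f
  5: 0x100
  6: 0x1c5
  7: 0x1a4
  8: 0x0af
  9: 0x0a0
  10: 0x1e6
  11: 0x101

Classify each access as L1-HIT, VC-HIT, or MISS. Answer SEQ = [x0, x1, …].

SEQ = [MISS, MISS, MISS, L1-HIT, MISS, L1-HIT, MISS, VC-HIT, MISS, L1-HIT, MISS, VC-HIT]

0: 0x106 (blk 16, set 0) → MISS  vc=[]
1: 0x1e8 (blk 30, set 2) → MISS  vc=[]
2: 0x1a9 (blk 26, set 2) → MISS  vc=[30]
3: 0x10b (blk 16, set 0) → L1-HIT  vc=[30]
4: 0x16f (blk 22, set 2) → MISS  vc=[30, 26]
5: 0x100 (blk 16, set 0) → L1-HIT  vc=[30, 26]
6: 0x1c5 (blk 28, set 0) → MISS  vc=[30, 26, 16]
7: 0x1a4 (blk 26, set 2) → VC-HIT  vc=[30, 22, 16]
8: 0xaf (blk 10, set 2) → MISS  vc=[22, 16, 26]
9: 0xa0 (blk 10, set 2) → L1-HIT  vc=[22, 16, 26]
10: 0x1e6 (blk 30, set 2) → MISS  vc=[16, 26, 10]
11: 0x101 (blk 16, set 0) → VC-HIT  vc=[28, 26, 10]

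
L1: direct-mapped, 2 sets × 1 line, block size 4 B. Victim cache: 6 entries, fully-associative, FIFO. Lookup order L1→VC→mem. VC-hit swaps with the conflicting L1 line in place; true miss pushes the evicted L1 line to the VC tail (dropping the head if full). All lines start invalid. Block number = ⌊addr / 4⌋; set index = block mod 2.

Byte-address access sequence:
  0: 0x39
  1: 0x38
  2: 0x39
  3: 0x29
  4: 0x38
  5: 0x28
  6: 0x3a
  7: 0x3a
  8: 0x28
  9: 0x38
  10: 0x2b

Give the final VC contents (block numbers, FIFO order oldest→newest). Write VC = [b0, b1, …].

VC = [14]

#0 0x39→b14/s0 MISS; vc=[]
#1 0x38→b14/s0 L1-HIT; vc=[]
#2 0x39→b14/s0 L1-HIT; vc=[]
#3 0x29→b10/s0 MISS; vc=[14]
#4 0x38→b14/s0 VC-HIT; vc=[10]
#5 0x28→b10/s0 VC-HIT; vc=[14]
#6 0x3a→b14/s0 VC-HIT; vc=[10]
#7 0x3a→b14/s0 L1-HIT; vc=[10]
#8 0x28→b10/s0 VC-HIT; vc=[14]
#9 0x38→b14/s0 VC-HIT; vc=[10]
#10 0x2b→b10/s0 VC-HIT; vc=[14]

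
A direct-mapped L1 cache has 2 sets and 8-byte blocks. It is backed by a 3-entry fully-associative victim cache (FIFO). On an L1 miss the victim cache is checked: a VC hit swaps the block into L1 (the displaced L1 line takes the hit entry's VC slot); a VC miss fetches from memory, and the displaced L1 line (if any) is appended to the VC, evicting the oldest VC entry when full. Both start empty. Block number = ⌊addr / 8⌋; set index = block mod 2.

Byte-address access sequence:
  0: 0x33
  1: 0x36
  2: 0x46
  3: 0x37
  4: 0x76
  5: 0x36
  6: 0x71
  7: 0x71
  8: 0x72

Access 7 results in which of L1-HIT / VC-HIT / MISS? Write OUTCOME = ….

OUTCOME = L1-HIT

0: 0x33 (blk 6, set 0) → MISS  vc=[]
1: 0x36 (blk 6, set 0) → L1-HIT  vc=[]
2: 0x46 (blk 8, set 0) → MISS  vc=[6]
3: 0x37 (blk 6, set 0) → VC-HIT  vc=[8]
4: 0x76 (blk 14, set 0) → MISS  vc=[8, 6]
5: 0x36 (blk 6, set 0) → VC-HIT  vc=[8, 14]
6: 0x71 (blk 14, set 0) → VC-HIT  vc=[8, 6]
7: 0x71 (blk 14, set 0) → L1-HIT  vc=[8, 6]
8: 0x72 (blk 14, set 0) → L1-HIT  vc=[8, 6]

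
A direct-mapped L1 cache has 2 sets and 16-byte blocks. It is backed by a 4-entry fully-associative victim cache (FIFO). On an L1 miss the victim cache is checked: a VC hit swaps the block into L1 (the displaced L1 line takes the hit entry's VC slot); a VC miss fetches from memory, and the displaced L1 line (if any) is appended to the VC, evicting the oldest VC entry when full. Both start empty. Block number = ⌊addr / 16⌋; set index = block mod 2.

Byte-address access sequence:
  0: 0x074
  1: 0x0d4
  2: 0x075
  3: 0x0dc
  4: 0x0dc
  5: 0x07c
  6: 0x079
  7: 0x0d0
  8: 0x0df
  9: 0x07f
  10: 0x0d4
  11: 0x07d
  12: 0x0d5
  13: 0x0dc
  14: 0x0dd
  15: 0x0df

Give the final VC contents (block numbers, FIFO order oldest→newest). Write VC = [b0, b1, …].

0: 0x74 (blk 7, set 1) → MISS  vc=[]
1: 0xd4 (blk 13, set 1) → MISS  vc=[7]
2: 0x75 (blk 7, set 1) → VC-HIT  vc=[13]
3: 0xdc (blk 13, set 1) → VC-HIT  vc=[7]
4: 0xdc (blk 13, set 1) → L1-HIT  vc=[7]
5: 0x7c (blk 7, set 1) → VC-HIT  vc=[13]
6: 0x79 (blk 7, set 1) → L1-HIT  vc=[13]
7: 0xd0 (blk 13, set 1) → VC-HIT  vc=[7]
8: 0xdf (blk 13, set 1) → L1-HIT  vc=[7]
9: 0x7f (blk 7, set 1) → VC-HIT  vc=[13]
10: 0xd4 (blk 13, set 1) → VC-HIT  vc=[7]
11: 0x7d (blk 7, set 1) → VC-HIT  vc=[13]
12: 0xd5 (blk 13, set 1) → VC-HIT  vc=[7]
13: 0xdc (blk 13, set 1) → L1-HIT  vc=[7]
14: 0xdd (blk 13, set 1) → L1-HIT  vc=[7]
15: 0xdf (blk 13, set 1) → L1-HIT  vc=[7]

VC = [7]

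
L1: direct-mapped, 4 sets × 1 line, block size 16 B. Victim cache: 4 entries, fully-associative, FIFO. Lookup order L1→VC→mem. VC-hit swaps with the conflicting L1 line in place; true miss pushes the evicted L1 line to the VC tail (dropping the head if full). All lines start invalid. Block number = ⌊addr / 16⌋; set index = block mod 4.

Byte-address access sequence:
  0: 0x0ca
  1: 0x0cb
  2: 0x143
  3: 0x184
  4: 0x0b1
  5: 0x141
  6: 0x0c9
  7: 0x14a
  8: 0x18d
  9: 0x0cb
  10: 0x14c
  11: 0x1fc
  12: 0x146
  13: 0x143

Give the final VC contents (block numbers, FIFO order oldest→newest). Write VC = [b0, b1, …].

  [0] addr=0xca blk=12 s=0: MISS | VC []
  [1] addr=0xcb blk=12 s=0: L1-HIT | VC []
  [2] addr=0x143 blk=20 s=0: MISS | VC [12]
  [3] addr=0x184 blk=24 s=0: MISS | VC [12, 20]
  [4] addr=0xb1 blk=11 s=3: MISS | VC [12, 20]
  [5] addr=0x141 blk=20 s=0: VC-HIT | VC [12, 24]
  [6] addr=0xc9 blk=12 s=0: VC-HIT | VC [20, 24]
  [7] addr=0x14a blk=20 s=0: VC-HIT | VC [12, 24]
  [8] addr=0x18d blk=24 s=0: VC-HIT | VC [12, 20]
  [9] addr=0xcb blk=12 s=0: VC-HIT | VC [24, 20]
  [10] addr=0x14c blk=20 s=0: VC-HIT | VC [24, 12]
  [11] addr=0x1fc blk=31 s=3: MISS | VC [24, 12, 11]
  [12] addr=0x146 blk=20 s=0: L1-HIT | VC [24, 12, 11]
  [13] addr=0x143 blk=20 s=0: L1-HIT | VC [24, 12, 11]

VC = [24, 12, 11]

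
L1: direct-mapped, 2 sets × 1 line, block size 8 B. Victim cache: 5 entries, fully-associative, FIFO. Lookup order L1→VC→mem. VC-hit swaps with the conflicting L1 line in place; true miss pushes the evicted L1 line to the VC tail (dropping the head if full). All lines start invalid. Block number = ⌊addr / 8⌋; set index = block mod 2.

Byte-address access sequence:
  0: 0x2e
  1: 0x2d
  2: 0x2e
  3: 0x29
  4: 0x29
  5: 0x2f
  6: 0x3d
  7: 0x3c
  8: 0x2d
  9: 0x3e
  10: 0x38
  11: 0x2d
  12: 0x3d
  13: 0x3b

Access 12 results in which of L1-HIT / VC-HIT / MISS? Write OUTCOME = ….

0: 0x2e (blk 5, set 1) → MISS  vc=[]
1: 0x2d (blk 5, set 1) → L1-HIT  vc=[]
2: 0x2e (blk 5, set 1) → L1-HIT  vc=[]
3: 0x29 (blk 5, set 1) → L1-HIT  vc=[]
4: 0x29 (blk 5, set 1) → L1-HIT  vc=[]
5: 0x2f (blk 5, set 1) → L1-HIT  vc=[]
6: 0x3d (blk 7, set 1) → MISS  vc=[5]
7: 0x3c (blk 7, set 1) → L1-HIT  vc=[5]
8: 0x2d (blk 5, set 1) → VC-HIT  vc=[7]
9: 0x3e (blk 7, set 1) → VC-HIT  vc=[5]
10: 0x38 (blk 7, set 1) → L1-HIT  vc=[5]
11: 0x2d (blk 5, set 1) → VC-HIT  vc=[7]
12: 0x3d (blk 7, set 1) → VC-HIT  vc=[5]
13: 0x3b (blk 7, set 1) → L1-HIT  vc=[5]

OUTCOME = VC-HIT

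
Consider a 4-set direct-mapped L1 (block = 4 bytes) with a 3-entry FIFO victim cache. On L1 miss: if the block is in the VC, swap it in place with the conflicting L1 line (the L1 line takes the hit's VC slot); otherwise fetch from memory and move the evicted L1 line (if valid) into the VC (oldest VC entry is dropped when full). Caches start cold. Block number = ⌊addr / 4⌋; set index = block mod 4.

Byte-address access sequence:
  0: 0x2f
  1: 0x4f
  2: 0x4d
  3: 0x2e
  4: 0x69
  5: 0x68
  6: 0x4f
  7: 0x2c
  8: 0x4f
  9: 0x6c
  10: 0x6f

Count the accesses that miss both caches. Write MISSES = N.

MISSES = 4

#0 0x2f→b11/s3 MISS; vc=[]
#1 0x4f→b19/s3 MISS; vc=[11]
#2 0x4d→b19/s3 L1-HIT; vc=[11]
#3 0x2e→b11/s3 VC-HIT; vc=[19]
#4 0x69→b26/s2 MISS; vc=[19]
#5 0x68→b26/s2 L1-HIT; vc=[19]
#6 0x4f→b19/s3 VC-HIT; vc=[11]
#7 0x2c→b11/s3 VC-HIT; vc=[19]
#8 0x4f→b19/s3 VC-HIT; vc=[11]
#9 0x6c→b27/s3 MISS; vc=[11,19]
#10 0x6f→b27/s3 L1-HIT; vc=[11,19]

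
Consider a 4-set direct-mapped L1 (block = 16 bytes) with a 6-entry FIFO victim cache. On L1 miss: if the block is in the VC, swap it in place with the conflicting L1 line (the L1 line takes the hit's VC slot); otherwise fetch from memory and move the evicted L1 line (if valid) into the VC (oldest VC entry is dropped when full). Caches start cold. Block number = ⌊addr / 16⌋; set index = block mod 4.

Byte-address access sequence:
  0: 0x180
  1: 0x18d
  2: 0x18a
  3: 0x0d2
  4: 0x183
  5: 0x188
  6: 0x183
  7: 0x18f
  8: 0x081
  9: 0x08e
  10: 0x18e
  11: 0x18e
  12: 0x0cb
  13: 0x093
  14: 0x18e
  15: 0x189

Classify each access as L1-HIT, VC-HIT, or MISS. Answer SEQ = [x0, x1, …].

#0 0x180→b24/s0 MISS; vc=[]
#1 0x18d→b24/s0 L1-HIT; vc=[]
#2 0x18a→b24/s0 L1-HIT; vc=[]
#3 0xd2→b13/s1 MISS; vc=[]
#4 0x183→b24/s0 L1-HIT; vc=[]
#5 0x188→b24/s0 L1-HIT; vc=[]
#6 0x183→b24/s0 L1-HIT; vc=[]
#7 0x18f→b24/s0 L1-HIT; vc=[]
#8 0x81→b8/s0 MISS; vc=[24]
#9 0x8e→b8/s0 L1-HIT; vc=[24]
#10 0x18e→b24/s0 VC-HIT; vc=[8]
#11 0x18e→b24/s0 L1-HIT; vc=[8]
#12 0xcb→b12/s0 MISS; vc=[8,24]
#13 0x93→b9/s1 MISS; vc=[8,24,13]
#14 0x18e→b24/s0 VC-HIT; vc=[8,12,13]
#15 0x189→b24/s0 L1-HIT; vc=[8,12,13]

SEQ = [MISS, L1-HIT, L1-HIT, MISS, L1-HIT, L1-HIT, L1-HIT, L1-HIT, MISS, L1-HIT, VC-HIT, L1-HIT, MISS, MISS, VC-HIT, L1-HIT]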